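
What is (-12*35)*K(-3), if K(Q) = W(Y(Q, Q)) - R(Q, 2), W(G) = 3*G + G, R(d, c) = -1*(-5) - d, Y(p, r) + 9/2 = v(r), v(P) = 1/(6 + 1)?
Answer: 10680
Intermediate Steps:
v(P) = 1/7
Y(p, r) = -61/14 (Y(p, r) = -9/2 + 1/7 = -61/14)
R(d, c) = 5 - d
W(G) = 4*G
K(Q) = -157/7 + Q (K(Q) = 4*(-61/14) - (5 - Q) = -122/7 + (-5 + Q) = -157/7 + Q)
(-12*35)*K(-3) = (-12*35)*(-157/7 - 3) = -420*(-178/7) = 10680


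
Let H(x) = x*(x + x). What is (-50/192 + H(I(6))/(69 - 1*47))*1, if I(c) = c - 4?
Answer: 109/1056 ≈ 0.10322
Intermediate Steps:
I(c) = -4 + c
H(x) = 2*x² (H(x) = x*(2*x) = 2*x²)
(-50/192 + H(I(6))/(69 - 1*47))*1 = (-50/192 + (2*(-4 + 6)²)/(69 - 1*47))*1 = (-50*1/192 + (2*2²)/(69 - 47))*1 = (-25/96 + (2*4)/22)*1 = (-25/96 + 8*(1/22))*1 = (-25/96 + 4/11)*1 = (109/1056)*1 = 109/1056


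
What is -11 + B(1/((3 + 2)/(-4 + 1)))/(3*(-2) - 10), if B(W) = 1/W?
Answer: -523/48 ≈ -10.896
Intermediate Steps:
-11 + B(1/((3 + 2)/(-4 + 1)))/(3*(-2) - 10) = -11 + 1/((1/((3 + 2)/(-4 + 1)))*(3*(-2) - 10)) = -11 + 1/((1/(5/(-3)))*(-6 - 10)) = -11 + 1/(1/(5*(-⅓))*(-16)) = -11 - 1/16/1/(-5/3) = -11 - 1/16/(-⅗) = -11 - 5/3*(-1/16) = -11 + 5/48 = -523/48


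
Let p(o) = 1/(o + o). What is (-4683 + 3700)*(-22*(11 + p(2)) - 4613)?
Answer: 9555743/2 ≈ 4.7779e+6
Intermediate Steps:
p(o) = 1/(2*o)
(-4683 + 3700)*(-22*(11 + p(2)) - 4613) = (-4683 + 3700)*(-22*(11 + (1/2)/2) - 4613) = -983*(-22*(11 + (1/2)*(1/2)) - 4613) = -983*(-22*(11 + 1/4) - 4613) = -983*(-22*45/4 - 4613) = -983*(-495/2 - 4613) = -983*(-9721/2) = 9555743/2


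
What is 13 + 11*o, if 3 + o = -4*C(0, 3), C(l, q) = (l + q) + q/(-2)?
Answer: -86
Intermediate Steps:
C(l, q) = l + q/2 (C(l, q) = (l + q) + q*(-1/2) = (l + q) - q/2 = l + q/2)
o = -9 (o = -3 - 4*(0 + (1/2)*3) = -3 - 4*(0 + 3/2) = -3 - 4*3/2 = -3 - 6 = -9)
13 + 11*o = 13 + 11*(-9) = 13 - 99 = -86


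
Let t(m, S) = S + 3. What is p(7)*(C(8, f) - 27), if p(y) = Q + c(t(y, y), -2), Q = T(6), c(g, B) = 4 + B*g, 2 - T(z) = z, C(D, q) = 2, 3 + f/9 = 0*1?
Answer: 500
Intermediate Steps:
f = -27 (f = -27 + 9*(0*1) = -27 + 9*0 = -27 + 0 = -27)
t(m, S) = 3 + S
T(z) = 2 - z
Q = -4 (Q = 2 - 1*6 = 2 - 6 = -4)
p(y) = -6 - 2*y (p(y) = -4 + (4 - 2*(3 + y)) = -4 + (4 + (-6 - 2*y)) = -4 + (-2 - 2*y) = -6 - 2*y)
p(7)*(C(8, f) - 27) = (-6 - 2*7)*(2 - 27) = (-6 - 14)*(-25) = -20*(-25) = 500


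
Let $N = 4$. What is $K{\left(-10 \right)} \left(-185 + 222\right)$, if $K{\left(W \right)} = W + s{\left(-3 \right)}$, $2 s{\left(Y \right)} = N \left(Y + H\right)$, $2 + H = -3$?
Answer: $-962$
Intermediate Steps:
$H = -5$ ($H = -2 - 3 = -5$)
$s{\left(Y \right)} = -10 + 2 Y$ ($s{\left(Y \right)} = \frac{4 \left(Y - 5\right)}{2} = \frac{4 \left(-5 + Y\right)}{2} = \frac{-20 + 4 Y}{2} = -10 + 2 Y$)
$K{\left(W \right)} = -16 + W$ ($K{\left(W \right)} = W + \left(-10 + 2 \left(-3\right)\right) = W - 16 = -16 + W$)
$K{\left(-10 \right)} \left(-185 + 222\right) = \left(-16 - 10\right) \left(-185 + 222\right) = \left(-26\right) 37 = -962$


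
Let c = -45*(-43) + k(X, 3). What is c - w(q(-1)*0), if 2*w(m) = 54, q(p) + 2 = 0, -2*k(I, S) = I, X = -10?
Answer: 1913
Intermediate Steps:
k(I, S) = -I/2
q(p) = -2 (q(p) = -2 + 0 = -2)
w(m) = 27 (w(m) = (½)*54 = 27)
c = 1940 (c = -45*(-43) - ½*(-10) = 1935 + 5 = 1940)
c - w(q(-1)*0) = 1940 - 1*27 = 1940 - 27 = 1913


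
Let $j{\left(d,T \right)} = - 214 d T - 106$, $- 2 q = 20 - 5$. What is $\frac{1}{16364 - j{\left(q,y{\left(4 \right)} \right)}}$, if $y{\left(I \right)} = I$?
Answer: $\frac{1}{10050} \approx 9.9503 \cdot 10^{-5}$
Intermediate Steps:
$q = - \frac{15}{2}$ ($q = - \frac{20 - 5}{2} = \left(- \frac{1}{2}\right) 15 = - \frac{15}{2} \approx -7.5$)
$j{\left(d,T \right)} = -106 - 214 T d$ ($j{\left(d,T \right)} = - 214 T d - 106 = -106 - 214 T d$)
$\frac{1}{16364 - j{\left(q,y{\left(4 \right)} \right)}} = \frac{1}{16364 - \left(-106 - 856 \left(- \frac{15}{2}\right)\right)} = \frac{1}{16364 - \left(-106 + 6420\right)} = \frac{1}{16364 - 6314} = \frac{1}{10050}$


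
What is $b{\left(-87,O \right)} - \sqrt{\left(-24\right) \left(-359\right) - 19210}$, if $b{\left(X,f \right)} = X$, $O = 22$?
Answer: $-87 - i \sqrt{10594} \approx -87.0 - 102.93 i$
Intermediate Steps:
$b{\left(-87,O \right)} - \sqrt{\left(-24\right) \left(-359\right) - 19210} = -87 - \sqrt{\left(-24\right) \left(-359\right) - 19210} = -87 - \sqrt{8616 - 19210} = -87 - \sqrt{-10594} = -87 - i \sqrt{10594}$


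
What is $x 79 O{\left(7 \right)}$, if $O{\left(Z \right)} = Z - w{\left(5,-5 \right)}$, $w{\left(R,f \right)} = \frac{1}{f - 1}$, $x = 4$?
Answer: $\frac{6794}{3} \approx 2264.7$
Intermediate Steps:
$w{\left(R,f \right)} = \frac{1}{-1 + f}$
$O{\left(Z \right)} = \frac{1}{6} + Z$ ($O{\left(Z \right)} = Z - \frac{1}{-1 - 5} = Z - \frac{1}{-6} = Z - - \frac{1}{6} = Z + \frac{1}{6} = \frac{1}{6} + Z$)
$x 79 O{\left(7 \right)} = 4 \cdot 79 \left(\frac{1}{6} + 7\right) = 316 \cdot \frac{43}{6} = \frac{6794}{3}$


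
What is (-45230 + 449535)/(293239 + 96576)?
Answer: 80861/77963 ≈ 1.0372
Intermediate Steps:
(-45230 + 449535)/(293239 + 96576) = 404305/389815 = 404305*(1/389815) = 80861/77963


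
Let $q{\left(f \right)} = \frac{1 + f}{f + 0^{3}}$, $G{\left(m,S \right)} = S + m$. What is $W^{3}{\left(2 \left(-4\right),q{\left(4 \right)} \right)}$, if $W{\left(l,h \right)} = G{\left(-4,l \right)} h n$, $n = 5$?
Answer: $-421875$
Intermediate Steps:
$q{\left(f \right)} = \frac{1 + f}{f}$ ($q{\left(f \right)} = \frac{1 + f}{f + 0} = \frac{1 + f}{f}$)
$W{\left(l,h \right)} = 5 h \left(-4 + l\right)$ ($W{\left(l,h \right)} = \left(l - 4\right) h 5 = \left(-4 + l\right) h 5 = h \left(-4 + l\right) 5 = 5 h \left(-4 + l\right)$)
$W^{3}{\left(2 \left(-4\right),q{\left(4 \right)} \right)} = \left(5 \frac{1 + 4}{4} \left(-4 + 2 \left(-4\right)\right)\right)^{3} = \left(5 \cdot \frac{1}{4} \cdot 5 \left(-4 - 8\right)\right)^{3} = \left(5 \cdot \frac{5}{4} \left(-12\right)\right)^{3} = \left(-75\right)^{3} = -421875$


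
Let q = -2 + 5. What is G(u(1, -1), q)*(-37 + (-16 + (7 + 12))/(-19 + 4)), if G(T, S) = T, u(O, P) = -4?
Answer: 744/5 ≈ 148.80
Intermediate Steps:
q = 3
G(u(1, -1), q)*(-37 + (-16 + (7 + 12))/(-19 + 4)) = -4*(-37 + (-16 + (7 + 12))/(-19 + 4)) = -4*(-37 + (-16 + 19)/(-15)) = -4*(-37 + 3*(-1/15)) = -4*(-37 - 1/5) = -4*(-186/5) = 744/5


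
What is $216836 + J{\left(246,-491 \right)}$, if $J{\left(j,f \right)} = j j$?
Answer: $277352$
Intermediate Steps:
$J{\left(j,f \right)} = j^{2}$
$216836 + J{\left(246,-491 \right)} = 216836 + 246^{2} = 216836 + 60516 = 277352$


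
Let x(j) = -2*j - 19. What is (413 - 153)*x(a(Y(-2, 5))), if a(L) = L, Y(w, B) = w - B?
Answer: -1300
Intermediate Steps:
x(j) = -19 - 2*j
(413 - 153)*x(a(Y(-2, 5))) = (413 - 153)*(-19 - 2*(-2 - 1*5)) = 260*(-19 - 2*(-2 - 5)) = 260*(-19 - 2*(-7)) = 260*(-19 + 14) = 260*(-5) = -1300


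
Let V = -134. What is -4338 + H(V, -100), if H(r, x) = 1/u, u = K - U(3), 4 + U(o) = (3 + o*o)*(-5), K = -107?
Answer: -186535/43 ≈ -4338.0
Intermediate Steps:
U(o) = -19 - 5*o² (U(o) = -4 + (3 + o*o)*(-5) = -4 + (3 + o²)*(-5) = -4 + (-15 - 5*o²) = -19 - 5*o²)
u = -43 (u = -107 - (-19 - 5*3²) = -107 - (-19 - 5*9) = -107 - (-19 - 45) = -107 - 1*(-64) = -107 + 64 = -43)
H(r, x) = -1/43 (H(r, x) = 1/(-43) = -1/43)
-4338 + H(V, -100) = -4338 - 1/43 = -186535/43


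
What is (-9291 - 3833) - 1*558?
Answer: -13682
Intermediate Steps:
(-9291 - 3833) - 1*558 = -13124 - 558 = -13682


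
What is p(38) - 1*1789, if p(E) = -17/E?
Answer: -67999/38 ≈ -1789.4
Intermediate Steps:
p(38) - 1*1789 = -17/38 - 1*1789 = -17*1/38 - 1789 = -17/38 - 1789 = -67999/38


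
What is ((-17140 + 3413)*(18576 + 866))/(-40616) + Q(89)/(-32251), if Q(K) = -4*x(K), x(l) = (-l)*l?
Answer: 4302935387245/654953308 ≈ 6569.8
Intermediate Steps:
x(l) = -l**2
Q(K) = 4*K**2 (Q(K) = -(-4)*K**2 = 4*K**2)
((-17140 + 3413)*(18576 + 866))/(-40616) + Q(89)/(-32251) = ((-17140 + 3413)*(18576 + 866))/(-40616) + (4*89**2)/(-32251) = -13727*19442*(-1/40616) + (4*7921)*(-1/32251) = -266880334*(-1/40616) + 31684*(-1/32251) = 133440167/20308 - 31684/32251 = 4302935387245/654953308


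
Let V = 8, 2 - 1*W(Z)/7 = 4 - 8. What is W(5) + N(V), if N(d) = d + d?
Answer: 58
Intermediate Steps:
W(Z) = 42 (W(Z) = 14 - 7*(4 - 8) = 14 - 7*(-4) = 14 + 28 = 42)
N(d) = 2*d
W(5) + N(V) = 42 + 2*8 = 42 + 16 = 58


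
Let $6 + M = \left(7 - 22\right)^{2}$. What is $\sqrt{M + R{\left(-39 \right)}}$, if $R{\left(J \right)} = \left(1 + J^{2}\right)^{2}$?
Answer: $\sqrt{2316703} \approx 1522.1$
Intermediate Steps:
$M = 219$ ($M = -6 + \left(7 - 22\right)^{2} = -6 + \left(-15\right)^{2} = -6 + 225 = 219$)
$\sqrt{M + R{\left(-39 \right)}} = \sqrt{219 + \left(1 + \left(-39\right)^{2}\right)^{2}} = \sqrt{219 + \left(1 + 1521\right)^{2}} = \sqrt{219 + 1522^{2}} = \sqrt{219 + 2316484} = \sqrt{2316703}$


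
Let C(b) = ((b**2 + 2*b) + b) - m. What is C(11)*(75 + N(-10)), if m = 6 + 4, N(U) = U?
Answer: 9360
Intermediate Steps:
m = 10
C(b) = -10 + b**2 + 3*b (C(b) = ((b**2 + 2*b) + b) - 1*10 = (b**2 + 3*b) - 10 = -10 + b**2 + 3*b)
C(11)*(75 + N(-10)) = (-10 + 11**2 + 3*11)*(75 - 10) = (-10 + 121 + 33)*65 = 144*65 = 9360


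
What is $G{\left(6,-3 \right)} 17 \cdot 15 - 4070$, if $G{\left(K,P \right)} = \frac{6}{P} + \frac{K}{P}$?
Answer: $-5090$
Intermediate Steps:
$G{\left(6,-3 \right)} 17 \cdot 15 - 4070 = \frac{6 + 6}{-3} \cdot 17 \cdot 15 - 4070 = \left(- \frac{1}{3}\right) 12 \cdot 17 \cdot 15 - 4070 = \left(-4\right) 17 \cdot 15 - 4070 = \left(-68\right) 15 - 4070 = -1020 - 4070 = -5090$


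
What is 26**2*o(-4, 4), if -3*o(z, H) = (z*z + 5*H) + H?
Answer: -27040/3 ≈ -9013.3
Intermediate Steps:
o(z, H) = -2*H - z**2/3 (o(z, H) = -((z*z + 5*H) + H)/3 = -((z**2 + 5*H) + H)/3 = -(z**2 + 6*H)/3 = -2*H - z**2/3)
26**2*o(-4, 4) = 26**2*(-2*4 - 1/3*(-4)**2) = 676*(-8 - 1/3*16) = 676*(-8 - 16/3) = 676*(-40/3) = -27040/3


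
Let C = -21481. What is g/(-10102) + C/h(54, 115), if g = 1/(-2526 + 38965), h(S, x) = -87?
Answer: 7907301698131/32025289686 ≈ 246.91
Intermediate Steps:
g = 1/36439 ≈ 2.7443e-5
g/(-10102) + C/h(54, 115) = (1/36439)/(-10102) - 21481/(-87) = (1/36439)*(-1/10102) - 21481*(-1/87) = -1/368106778 + 21481/87 = 7907301698131/32025289686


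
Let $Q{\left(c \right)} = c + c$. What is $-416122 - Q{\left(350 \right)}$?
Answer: $-416822$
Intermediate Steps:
$Q{\left(c \right)} = 2 c$
$-416122 - Q{\left(350 \right)} = -416122 - 2 \cdot 350 = -416122 - 700 = -416822$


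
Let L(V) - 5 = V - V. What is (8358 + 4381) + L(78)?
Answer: 12744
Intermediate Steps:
L(V) = 5 (L(V) = 5 + (V - V) = 5 + 0 = 5)
(8358 + 4381) + L(78) = (8358 + 4381) + 5 = 12739 + 5 = 12744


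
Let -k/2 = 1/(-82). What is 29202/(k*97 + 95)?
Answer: 598641/1996 ≈ 299.92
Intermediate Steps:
k = 1/41 (k = -2/(-82) = -2*(-1/82) = 1/41 ≈ 0.024390)
29202/(k*97 + 95) = 29202/((1/41)*97 + 95) = 29202/(97/41 + 95) = 29202/(3992/41) = 29202*(41/3992) = 598641/1996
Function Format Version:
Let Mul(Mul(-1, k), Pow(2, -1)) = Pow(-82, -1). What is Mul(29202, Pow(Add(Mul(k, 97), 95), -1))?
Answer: Rational(598641, 1996) ≈ 299.92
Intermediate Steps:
k = Rational(1, 41) (k = Mul(-2, Pow(-82, -1)) = Mul(-2, Rational(-1, 82)) = Rational(1, 41) ≈ 0.024390)
Mul(29202, Pow(Add(Mul(k, 97), 95), -1)) = Mul(29202, Pow(Add(Mul(Rational(1, 41), 97), 95), -1)) = Mul(29202, Pow(Add(Rational(97, 41), 95), -1)) = Mul(29202, Pow(Rational(3992, 41), -1)) = Mul(29202, Rational(41, 3992)) = Rational(598641, 1996)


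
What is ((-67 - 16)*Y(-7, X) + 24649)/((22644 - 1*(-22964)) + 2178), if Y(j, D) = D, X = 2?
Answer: 24483/47786 ≈ 0.51235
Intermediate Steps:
((-67 - 16)*Y(-7, X) + 24649)/((22644 - 1*(-22964)) + 2178) = ((-67 - 16)*2 + 24649)/((22644 - 1*(-22964)) + 2178) = (-83*2 + 24649)/((22644 + 22964) + 2178) = (-166 + 24649)/(45608 + 2178) = 24483/47786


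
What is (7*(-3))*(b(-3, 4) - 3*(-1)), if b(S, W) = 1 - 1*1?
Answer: -63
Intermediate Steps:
b(S, W) = 0 (b(S, W) = 1 - 1 = 0)
(7*(-3))*(b(-3, 4) - 3*(-1)) = (7*(-3))*(0 - 3*(-1)) = -21*(0 + 3) = -21*3 = -63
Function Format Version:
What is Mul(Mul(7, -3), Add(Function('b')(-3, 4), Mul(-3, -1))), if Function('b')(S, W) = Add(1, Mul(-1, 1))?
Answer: -63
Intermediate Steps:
Function('b')(S, W) = 0 (Function('b')(S, W) = Add(1, -1) = 0)
Mul(Mul(7, -3), Add(Function('b')(-3, 4), Mul(-3, -1))) = Mul(Mul(7, -3), Add(0, Mul(-3, -1))) = Mul(-21, Add(0, 3)) = Mul(-21, 3) = -63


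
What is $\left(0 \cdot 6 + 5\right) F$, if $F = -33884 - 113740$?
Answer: $-738120$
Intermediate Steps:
$F = -147624$
$\left(0 \cdot 6 + 5\right) F = \left(0 \cdot 6 + 5\right) \left(-147624\right) = \left(0 + 5\right) \left(-147624\right) = 5 \left(-147624\right) = -738120$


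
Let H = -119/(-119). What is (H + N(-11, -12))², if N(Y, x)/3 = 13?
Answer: 1600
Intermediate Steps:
N(Y, x) = 39 (N(Y, x) = 3*13 = 39)
H = 1 (H = -119*(-1/119) = 1)
(H + N(-11, -12))² = (1 + 39)² = 40² = 1600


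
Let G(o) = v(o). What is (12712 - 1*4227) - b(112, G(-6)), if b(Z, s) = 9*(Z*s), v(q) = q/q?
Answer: 7477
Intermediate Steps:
v(q) = 1
G(o) = 1
b(Z, s) = 9*Z*s
(12712 - 1*4227) - b(112, G(-6)) = (12712 - 1*4227) - 9*112 = (12712 - 4227) - 1*1008 = 8485 - 1008 = 7477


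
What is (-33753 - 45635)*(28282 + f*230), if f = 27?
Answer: -2738250896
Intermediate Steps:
(-33753 - 45635)*(28282 + f*230) = (-33753 - 45635)*(28282 + 27*230) = -79388*(28282 + 6210) = -79388*34492 = -2738250896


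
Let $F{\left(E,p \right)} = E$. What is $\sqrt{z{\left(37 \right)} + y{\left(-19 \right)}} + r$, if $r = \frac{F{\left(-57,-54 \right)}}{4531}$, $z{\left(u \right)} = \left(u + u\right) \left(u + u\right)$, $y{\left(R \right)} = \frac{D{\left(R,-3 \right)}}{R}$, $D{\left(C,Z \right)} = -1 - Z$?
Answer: $- \frac{57}{4531} + \frac{\sqrt{1976798}}{19} \approx 73.987$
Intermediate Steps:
$y{\left(R \right)} = \frac{2}{R}$ ($y{\left(R \right)} = \frac{-1 - -3}{R} = \frac{-1 + 3}{R} = \frac{2}{R}$)
$z{\left(u \right)} = 4 u^{2}$ ($z{\left(u \right)} = 2 u 2 u = 4 u^{2}$)
$r = - \frac{57}{4531} \approx -0.01258$
$\sqrt{z{\left(37 \right)} + y{\left(-19 \right)}} + r = \sqrt{4 \cdot 37^{2} + \frac{2}{-19}} - \frac{57}{4531} = \sqrt{4 \cdot 1369 + 2 \left(- \frac{1}{19}\right)} - \frac{57}{4531} = \sqrt{5476 - \frac{2}{19}} - \frac{57}{4531} = \sqrt{\frac{104042}{19}} - \frac{57}{4531} = \frac{\sqrt{1976798}}{19} - \frac{57}{4531} = - \frac{57}{4531} + \frac{\sqrt{1976798}}{19}$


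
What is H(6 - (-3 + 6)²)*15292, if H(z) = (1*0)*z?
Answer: 0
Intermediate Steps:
H(z) = 0 (H(z) = 0*z = 0)
H(6 - (-3 + 6)²)*15292 = 0*15292 = 0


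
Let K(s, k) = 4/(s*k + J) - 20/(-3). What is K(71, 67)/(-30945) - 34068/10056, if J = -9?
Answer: -312863913289/92343531510 ≈ -3.3880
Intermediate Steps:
K(s, k) = 20/3 + 4/(-9 + k*s) (K(s, k) = 4/(s*k - 9) - 20/(-3) = 4/(k*s - 9) - 20*(-1/3) = 4/(-9 + k*s) + 20/3 = 20/3 + 4/(-9 + k*s))
K(71, 67)/(-30945) - 34068/10056 = (4*(-42 + 5*67*71)/(3*(-9 + 67*71)))/(-30945) - 34068/10056 = (4*(-42 + 23785)/(3*(-9 + 4757)))*(-1/30945) - 34068*1/10056 = ((4/3)*23743/4748)*(-1/30945) - 2839/838 = ((4/3)*(1/4748)*23743)*(-1/30945) - 2839/838 = (23743/3561)*(-1/30945) - 2839/838 = -23743/110195145 - 2839/838 = -312863913289/92343531510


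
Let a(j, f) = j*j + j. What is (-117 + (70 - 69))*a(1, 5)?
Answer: -232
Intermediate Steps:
a(j, f) = j + j**2 (a(j, f) = j**2 + j = j + j**2)
(-117 + (70 - 69))*a(1, 5) = (-117 + (70 - 69))*(1*(1 + 1)) = (-117 + 1)*(1*2) = -116*2 = -232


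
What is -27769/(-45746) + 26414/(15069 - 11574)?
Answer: 1305387499/159882270 ≈ 8.1647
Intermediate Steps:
-27769/(-45746) + 26414/(15069 - 11574) = -27769*(-1/45746) + 26414/3495 = 27769/45746 + 26414*(1/3495) = 27769/45746 + 26414/3495 = 1305387499/159882270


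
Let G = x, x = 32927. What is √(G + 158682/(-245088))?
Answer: √3433722831897/10212 ≈ 181.46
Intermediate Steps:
G = 32927
√(G + 158682/(-245088)) = √(32927 + 158682/(-245088)) = √(32927 + 158682*(-1/245088)) = √(32927 - 26447/40848) = √(1344975649/40848) = √3433722831897/10212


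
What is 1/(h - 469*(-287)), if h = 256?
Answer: 1/134859 ≈ 7.4152e-6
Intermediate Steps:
1/(h - 469*(-287)) = 1/(256 - 469*(-287)) = 1/(256 + 134603) = 1/134859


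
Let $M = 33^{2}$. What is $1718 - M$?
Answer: $629$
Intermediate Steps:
$M = 1089$
$1718 - M = 1718 - 1089 = 629$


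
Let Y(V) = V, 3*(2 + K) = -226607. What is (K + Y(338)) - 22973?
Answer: -294518/3 ≈ -98173.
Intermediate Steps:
K = -226613/3 (K = -2 + (⅓)*(-226607) = -2 - 226607/3 = -226613/3 ≈ -75538.)
(K + Y(338)) - 22973 = (-226613/3 + 338) - 22973 = -225599/3 - 22973 = -294518/3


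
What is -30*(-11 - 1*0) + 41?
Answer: 371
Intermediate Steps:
-30*(-11 - 1*0) + 41 = -30*(-11 + 0) + 41 = -30*(-11) + 41 = 330 + 41 = 371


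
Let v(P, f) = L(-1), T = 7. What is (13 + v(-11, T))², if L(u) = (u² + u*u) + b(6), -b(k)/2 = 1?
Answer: 169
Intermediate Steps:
b(k) = -2 (b(k) = -2*1 = -2)
L(u) = -2 + 2*u² (L(u) = (u² + u*u) - 2 = (u² + u²) - 2 = 2*u² - 2 = -2 + 2*u²)
v(P, f) = 0 (v(P, f) = -2 + 2*(-1)² = -2 + 2*1 = -2 + 2 = 0)
(13 + v(-11, T))² = (13 + 0)² = 13² = 169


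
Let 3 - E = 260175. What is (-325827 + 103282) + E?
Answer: -482717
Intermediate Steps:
E = -260172 (E = 3 - 1*260175 = 3 - 260175 = -260172)
(-325827 + 103282) + E = (-325827 + 103282) - 260172 = -222545 - 260172 = -482717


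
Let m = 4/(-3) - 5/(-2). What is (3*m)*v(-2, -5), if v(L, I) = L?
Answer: -7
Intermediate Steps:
m = 7/6 (m = 4*(-⅓) - 5*(-½) = -4/3 + 5/2 = 7/6 ≈ 1.1667)
(3*m)*v(-2, -5) = (3*(7/6))*(-2) = (7/2)*(-2) = -7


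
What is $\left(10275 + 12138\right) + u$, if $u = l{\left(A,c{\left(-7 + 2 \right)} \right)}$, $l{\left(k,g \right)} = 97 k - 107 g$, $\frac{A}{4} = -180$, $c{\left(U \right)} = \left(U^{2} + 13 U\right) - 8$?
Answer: $-42291$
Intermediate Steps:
$c{\left(U \right)} = -8 + U^{2} + 13 U$
$A = -720$ ($A = 4 \left(-180\right) = -720$)
$l{\left(k,g \right)} = - 107 g + 97 k$
$u = -64704$ ($u = - 107 \left(-8 + \left(-7 + 2\right)^{2} + 13 \left(-7 + 2\right)\right) + 97 \left(-720\right) = - 107 \left(-8 + \left(-5\right)^{2} + 13 \left(-5\right)\right) - 69840 = - 107 \left(-8 + 25 - 65\right) - 69840 = \left(-107\right) \left(-48\right) - 69840 = 5136 - 69840 = -64704$)
$\left(10275 + 12138\right) + u = \left(10275 + 12138\right) - 64704 = 22413 - 64704 = -42291$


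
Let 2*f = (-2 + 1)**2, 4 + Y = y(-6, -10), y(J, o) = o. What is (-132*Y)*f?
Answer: 924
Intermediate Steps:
Y = -14 (Y = -4 - 10 = -14)
f = 1/2 (f = (-2 + 1)**2/2 = (1/2)*(-1)**2 = (1/2)*1 = 1/2 ≈ 0.50000)
(-132*Y)*f = -132*(-14)*(1/2) = 1848*(1/2) = 924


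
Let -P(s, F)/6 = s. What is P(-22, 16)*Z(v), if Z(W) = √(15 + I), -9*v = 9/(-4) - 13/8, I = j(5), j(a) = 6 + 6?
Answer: 396*√3 ≈ 685.89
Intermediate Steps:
j(a) = 12
P(s, F) = -6*s
I = 12
v = 31/72 (v = -(9/(-4) - 13/8)/9 = -(9*(-¼) - 13*⅛)/9 = -(-9/4 - 13/8)/9 = -⅑*(-31/8) = 31/72 ≈ 0.43056)
Z(W) = 3*√3 (Z(W) = √(15 + 12) = √27 = 3*√3)
P(-22, 16)*Z(v) = (-6*(-22))*(3*√3) = 132*(3*√3) = 396*√3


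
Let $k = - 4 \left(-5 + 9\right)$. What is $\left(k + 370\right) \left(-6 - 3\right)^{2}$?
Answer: $28674$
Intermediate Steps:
$k = -16$ ($k = \left(-4\right) 4 = -16$)
$\left(k + 370\right) \left(-6 - 3\right)^{2} = \left(-16 + 370\right) \left(-6 - 3\right)^{2} = 354 \left(-9\right)^{2} = 354 \cdot 81 = 28674$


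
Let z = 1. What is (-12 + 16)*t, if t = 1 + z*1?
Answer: 8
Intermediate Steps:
t = 2 (t = 1 + 1*1 = 1 + 1 = 2)
(-12 + 16)*t = (-12 + 16)*2 = 4*2 = 8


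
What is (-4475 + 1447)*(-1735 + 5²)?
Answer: 5177880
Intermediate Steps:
(-4475 + 1447)*(-1735 + 5²) = -3028*(-1735 + 25) = -3028*(-1710) = 5177880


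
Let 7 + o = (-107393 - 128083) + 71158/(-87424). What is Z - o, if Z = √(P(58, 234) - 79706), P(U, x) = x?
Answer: 10293468475/43712 + 4*I*√4967 ≈ 2.3548e+5 + 281.91*I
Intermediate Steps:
o = -10293468475/43712 (o = -7 + ((-107393 - 128083) + 71158/(-87424)) = -7 + (-235476 + 71158*(-1/87424)) = -7 + (-235476 - 35579/43712) = -7 - 10293162491/43712 = -10293468475/43712 ≈ -2.3548e+5)
Z = 4*I*√4967 (Z = √(234 - 79706) = √(-79472) = 4*I*√4967 ≈ 281.91*I)
Z - o = 4*I*√4967 - 1*(-10293468475/43712) = 4*I*√4967 + 10293468475/43712 = 10293468475/43712 + 4*I*√4967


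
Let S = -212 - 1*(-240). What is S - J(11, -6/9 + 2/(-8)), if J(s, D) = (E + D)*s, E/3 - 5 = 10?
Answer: -5483/12 ≈ -456.92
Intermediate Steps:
E = 45 (E = 15 + 3*10 = 15 + 30 = 45)
J(s, D) = s*(45 + D) (J(s, D) = (45 + D)*s = s*(45 + D))
S = 28 (S = -212 + 240 = 28)
S - J(11, -6/9 + 2/(-8)) = 28 - 11*(45 + (-6/9 + 2/(-8))) = 28 - 11*(45 + (-6*⅑ + 2*(-⅛))) = 28 - 11*(45 + (-⅔ - ¼)) = 28 - 11*(45 - 11/12) = 28 - 11*529/12 = 28 - 1*5819/12 = 28 - 5819/12 = -5483/12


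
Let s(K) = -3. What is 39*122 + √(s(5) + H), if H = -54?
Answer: 4758 + I*√57 ≈ 4758.0 + 7.5498*I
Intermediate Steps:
39*122 + √(s(5) + H) = 39*122 + √(-3 - 54) = 4758 + √(-57) = 4758 + I*√57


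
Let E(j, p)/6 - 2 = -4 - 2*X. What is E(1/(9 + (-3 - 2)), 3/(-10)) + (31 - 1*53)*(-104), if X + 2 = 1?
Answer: 2288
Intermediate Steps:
X = -1 (X = -2 + 1 = -1)
E(j, p) = 0 (E(j, p) = 12 + 6*(-4 - 2*(-1)) = 12 + 6*(-4 + 2) = 12 + 6*(-2) = 12 - 12 = 0)
E(1/(9 + (-3 - 2)), 3/(-10)) + (31 - 1*53)*(-104) = 0 + (31 - 1*53)*(-104) = 0 + (31 - 53)*(-104) = 0 - 22*(-104) = 0 + 2288 = 2288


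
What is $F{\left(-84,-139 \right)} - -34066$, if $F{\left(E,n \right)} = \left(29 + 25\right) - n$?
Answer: $34259$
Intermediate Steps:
$F{\left(E,n \right)} = 54 - n$
$F{\left(-84,-139 \right)} - -34066 = \left(54 - -139\right) - -34066 = \left(54 + 139\right) + 34066 = 193 + 34066 = 34259$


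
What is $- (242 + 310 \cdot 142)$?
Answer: $-44262$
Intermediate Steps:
$- (242 + 310 \cdot 142) = - (242 + 44020) = \left(-1\right) 44262 = -44262$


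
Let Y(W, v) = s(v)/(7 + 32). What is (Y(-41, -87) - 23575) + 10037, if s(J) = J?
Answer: -176023/13 ≈ -13540.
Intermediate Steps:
Y(W, v) = v/39 (Y(W, v) = v/(7 + 32) = v/39)
(Y(-41, -87) - 23575) + 10037 = ((1/39)*(-87) - 23575) + 10037 = (-29/13 - 23575) + 10037 = -306504/13 + 10037 = -176023/13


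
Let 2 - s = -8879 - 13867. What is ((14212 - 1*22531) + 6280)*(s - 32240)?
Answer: 19354188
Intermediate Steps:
s = 22748 (s = 2 - (-8879 - 13867) = 2 - 1*(-22746) = 2 + 22746 = 22748)
((14212 - 1*22531) + 6280)*(s - 32240) = ((14212 - 1*22531) + 6280)*(22748 - 32240) = ((14212 - 22531) + 6280)*(-9492) = (-8319 + 6280)*(-9492) = -2039*(-9492) = 19354188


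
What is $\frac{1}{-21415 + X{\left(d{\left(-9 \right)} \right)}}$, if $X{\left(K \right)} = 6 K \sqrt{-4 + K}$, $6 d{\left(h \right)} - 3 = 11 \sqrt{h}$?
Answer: $- \frac{2}{42830 - 3 \sqrt{2} \sqrt{-7 + 11 i} \left(1 + 11 i\right)} \approx -4.6543 \cdot 10^{-5} - 1.0238 \cdot 10^{-7} i$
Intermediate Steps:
$d{\left(h \right)} = \frac{1}{2} + \frac{11 \sqrt{h}}{6}$
$X{\left(K \right)} = 6 K \sqrt{-4 + K}$
$\frac{1}{-21415 + X{\left(d{\left(-9 \right)} \right)}} = \frac{1}{-21415 + 6 \left(\frac{1}{2} + \frac{11 \sqrt{-9}}{6}\right) \sqrt{-4 + \left(\frac{1}{2} + \frac{11 \sqrt{-9}}{6}\right)}} = \frac{1}{-21415 + 6 \left(\frac{1}{2} + \frac{11 \cdot 3 i}{6}\right) \sqrt{-4 + \left(\frac{1}{2} + \frac{11 \cdot 3 i}{6}\right)}} = \frac{1}{-21415 + 6 \left(\frac{1}{2} + \frac{11 i}{2}\right) \sqrt{-4 + \left(\frac{1}{2} + \frac{11 i}{2}\right)}} = \frac{1}{-21415 + 6 \left(\frac{1}{2} + \frac{11 i}{2}\right) \sqrt{- \frac{7}{2} + \frac{11 i}{2}}} = \frac{1}{-21415 + 6 \sqrt{- \frac{7}{2} + \frac{11 i}{2}} \left(\frac{1}{2} + \frac{11 i}{2}\right)}$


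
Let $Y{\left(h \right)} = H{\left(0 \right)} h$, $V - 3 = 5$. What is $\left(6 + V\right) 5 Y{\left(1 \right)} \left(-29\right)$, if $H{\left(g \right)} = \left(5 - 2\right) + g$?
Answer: $-6090$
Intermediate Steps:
$H{\left(g \right)} = 3 + g$
$V = 8$ ($V = 3 + 5 = 8$)
$Y{\left(h \right)} = 3 h$ ($Y{\left(h \right)} = \left(3 + 0\right) h = 3 h$)
$\left(6 + V\right) 5 Y{\left(1 \right)} \left(-29\right) = \left(6 + 8\right) 5 \cdot 3 \cdot 1 \left(-29\right) = 14 \cdot 5 \cdot 3 \left(-29\right) = 70 \cdot 3 \left(-29\right) = 210 \left(-29\right) = -6090$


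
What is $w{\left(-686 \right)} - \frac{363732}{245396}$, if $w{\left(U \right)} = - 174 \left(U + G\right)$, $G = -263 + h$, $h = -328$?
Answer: $\frac{13631534169}{61349} \approx 2.222 \cdot 10^{5}$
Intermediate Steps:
$G = -591$ ($G = -263 - 328 = -591$)
$w{\left(U \right)} = 102834 - 174 U$ ($w{\left(U \right)} = - 174 \left(U - 591\right) = - 174 \left(-591 + U\right) = 102834 - 174 U$)
$w{\left(-686 \right)} - \frac{363732}{245396} = \left(102834 - -119364\right) - \frac{363732}{245396} = \left(102834 + 119364\right) - \frac{90933}{61349} = 222198 - \frac{90933}{61349} = \frac{13631534169}{61349}$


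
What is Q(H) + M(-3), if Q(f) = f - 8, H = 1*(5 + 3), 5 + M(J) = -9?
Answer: -14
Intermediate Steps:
M(J) = -14 (M(J) = -5 - 9 = -14)
H = 8 (H = 1*8 = 8)
Q(f) = -8 + f
Q(H) + M(-3) = (-8 + 8) - 14 = 0 - 14 = -14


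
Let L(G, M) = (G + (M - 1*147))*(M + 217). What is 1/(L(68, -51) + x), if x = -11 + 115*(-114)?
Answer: -1/34701 ≈ -2.8818e-5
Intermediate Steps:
x = -13121 (x = -11 - 13110 = -13121)
L(G, M) = (217 + M)*(-147 + G + M) (L(G, M) = (G + (M - 147))*(217 + M) = (G + (-147 + M))*(217 + M) = (-147 + G + M)*(217 + M) = (217 + M)*(-147 + G + M))
1/(L(68, -51) + x) = 1/((-31899 + (-51)² + 70*(-51) + 217*68 + 68*(-51)) - 13121) = 1/((-31899 + 2601 - 3570 + 14756 - 3468) - 13121) = 1/(-21580 - 13121) = 1/(-34701) = -1/34701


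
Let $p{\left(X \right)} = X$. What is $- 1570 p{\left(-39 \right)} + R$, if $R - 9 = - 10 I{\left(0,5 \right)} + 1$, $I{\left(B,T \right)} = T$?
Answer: $61190$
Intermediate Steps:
$R = -40$ ($R = 9 + \left(\left(-10\right) 5 + 1\right) = 9 + \left(-50 + 1\right) = 9 - 49 = -40$)
$- 1570 p{\left(-39 \right)} + R = \left(-1570\right) \left(-39\right) - 40 = 61230 - 40 = 61190$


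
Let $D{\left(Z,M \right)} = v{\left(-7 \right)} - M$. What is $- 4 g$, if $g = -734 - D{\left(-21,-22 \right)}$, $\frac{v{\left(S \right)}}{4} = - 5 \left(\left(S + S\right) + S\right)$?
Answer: $4704$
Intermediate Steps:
$v{\left(S \right)} = - 60 S$ ($v{\left(S \right)} = 4 \left(- 5 \left(\left(S + S\right) + S\right)\right) = 4 \left(- 5 \left(2 S + S\right)\right) = 4 \left(- 5 \cdot 3 S\right) = 4 \left(- 15 S\right) = - 60 S$)
$D{\left(Z,M \right)} = 420 - M$ ($D{\left(Z,M \right)} = \left(-60\right) \left(-7\right) - M = 420 - M$)
$g = -1176$ ($g = -734 - \left(420 - -22\right) = -734 - \left(420 + 22\right) = -734 - 442 = -1176$)
$- 4 g = \left(-4\right) \left(-1176\right) = 4704$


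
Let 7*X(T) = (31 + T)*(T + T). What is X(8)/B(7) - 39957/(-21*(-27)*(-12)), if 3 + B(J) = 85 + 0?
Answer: 647167/92988 ≈ 6.9597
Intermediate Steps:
B(J) = 82 (B(J) = -3 + (85 + 0) = -3 + 85 = 82)
X(T) = 2*T*(31 + T)/7 (X(T) = ((31 + T)*(T + T))/7 = ((31 + T)*(2*T))/7 = (2*T*(31 + T))/7 = 2*T*(31 + T)/7)
X(8)/B(7) - 39957/(-21*(-27)*(-12)) = ((2/7)*8*(31 + 8))/82 - 39957/(-21*(-27)*(-12)) = ((2/7)*8*39)*(1/82) - 39957/(567*(-12)) = (624/7)*(1/82) - 39957/(-6804) = 312/287 - 39957*(-1/6804) = 312/287 + 13319/2268 = 647167/92988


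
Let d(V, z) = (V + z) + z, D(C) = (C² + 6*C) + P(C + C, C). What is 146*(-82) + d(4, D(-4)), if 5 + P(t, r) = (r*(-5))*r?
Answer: -12154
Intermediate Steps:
P(t, r) = -5 - 5*r² (P(t, r) = -5 + (r*(-5))*r = -5 + (-5*r)*r = -5 - 5*r²)
D(C) = -5 - 4*C² + 6*C (D(C) = (C² + 6*C) + (-5 - 5*C²) = -5 - 4*C² + 6*C)
d(V, z) = V + 2*z
146*(-82) + d(4, D(-4)) = 146*(-82) + (4 + 2*(-5 - 4*(-4)² + 6*(-4))) = -11972 + (4 + 2*(-5 - 4*16 - 24)) = -11972 + (4 + 2*(-5 - 64 - 24)) = -11972 + (4 + 2*(-93)) = -11972 + (4 - 186) = -11972 - 182 = -12154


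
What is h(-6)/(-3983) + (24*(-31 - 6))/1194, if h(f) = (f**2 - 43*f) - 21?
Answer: -91973/113231 ≈ -0.81226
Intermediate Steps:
h(f) = -21 + f**2 - 43*f
h(-6)/(-3983) + (24*(-31 - 6))/1194 = (-21 + (-6)**2 - 43*(-6))/(-3983) + (24*(-31 - 6))/1194 = (-21 + 36 + 258)*(-1/3983) + (24*(-37))*(1/1194) = 273*(-1/3983) - 888*1/1194 = -39/569 - 148/199 = -91973/113231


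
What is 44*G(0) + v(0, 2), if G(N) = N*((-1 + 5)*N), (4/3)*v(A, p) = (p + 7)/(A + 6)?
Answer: 9/8 ≈ 1.1250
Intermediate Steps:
v(A, p) = 3*(7 + p)/(4*(6 + A)) (v(A, p) = 3*((p + 7)/(A + 6))/4 = 3*((7 + p)/(6 + A))/4 = 3*(7 + p)/(4*(6 + A)))
G(N) = 4*N² (G(N) = N*(4*N) = 4*N²)
44*G(0) + v(0, 2) = 44*(4*0²) + 3*(7 + 2)/(4*(6 + 0)) = 44*(4*0) + (¾)*9/6 = 44*0 + (¾)*(⅙)*9 = 0 + 9/8 = 9/8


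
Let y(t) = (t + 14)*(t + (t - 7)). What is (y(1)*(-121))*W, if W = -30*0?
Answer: 0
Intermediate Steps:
y(t) = (-7 + 2*t)*(14 + t) (y(t) = (14 + t)*(t + (-7 + t)) = (14 + t)*(-7 + 2*t) = (-7 + 2*t)*(14 + t))
W = 0
(y(1)*(-121))*W = ((-98 + 2*1² + 21*1)*(-121))*0 = ((-98 + 2*1 + 21)*(-121))*0 = ((-98 + 2 + 21)*(-121))*0 = -75*(-121)*0 = 9075*0 = 0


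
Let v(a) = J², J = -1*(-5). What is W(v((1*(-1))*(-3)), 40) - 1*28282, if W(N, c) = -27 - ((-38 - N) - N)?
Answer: -28221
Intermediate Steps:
J = 5
v(a) = 25 (v(a) = 5² = 25)
W(N, c) = 11 + 2*N (W(N, c) = -27 - (-38 - 2*N) = -27 + (38 + 2*N) = 11 + 2*N)
W(v((1*(-1))*(-3)), 40) - 1*28282 = (11 + 2*25) - 1*28282 = (11 + 50) - 28282 = 61 - 28282 = -28221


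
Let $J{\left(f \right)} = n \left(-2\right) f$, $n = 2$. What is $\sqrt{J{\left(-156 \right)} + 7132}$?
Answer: $2 \sqrt{1939} \approx 88.068$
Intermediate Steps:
$J{\left(f \right)} = - 4 f$ ($J{\left(f \right)} = 2 \left(-2\right) f = - 4 f$)
$\sqrt{J{\left(-156 \right)} + 7132} = \sqrt{\left(-4\right) \left(-156\right) + 7132} = \sqrt{624 + 7132} = \sqrt{7756} = 2 \sqrt{1939}$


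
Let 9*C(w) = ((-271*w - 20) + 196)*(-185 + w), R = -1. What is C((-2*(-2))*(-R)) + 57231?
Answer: 679427/9 ≈ 75492.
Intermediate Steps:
C(w) = (-185 + w)*(176 - 271*w)/9 (C(w) = (((-271*w - 20) + 196)*(-185 + w))/9 = (((-20 - 271*w) + 196)*(-185 + w))/9 = ((176 - 271*w)*(-185 + w))/9 = ((-185 + w)*(176 - 271*w))/9 = (-185 + w)*(176 - 271*w)/9)
C((-2*(-2))*(-R)) + 57231 = (-32560/9 - 271*((-2*(-2))*(-1*(-1)))**2/9 + 50311*((-2*(-2))*(-1*(-1)))/9) + 57231 = (-32560/9 - 271*(4*1)**2/9 + 50311*(4*1)/9) + 57231 = (-32560/9 - 271/9*4**2 + (50311/9)*4) + 57231 = (-32560/9 - 271/9*16 + 201244/9) + 57231 = (-32560/9 - 4336/9 + 201244/9) + 57231 = 164348/9 + 57231 = 679427/9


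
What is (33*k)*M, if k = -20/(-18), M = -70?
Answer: -7700/3 ≈ -2566.7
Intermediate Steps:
k = 10/9 (k = -20*(-1/18) = 10/9 ≈ 1.1111)
(33*k)*M = (33*(10/9))*(-70) = (110/3)*(-70) = -7700/3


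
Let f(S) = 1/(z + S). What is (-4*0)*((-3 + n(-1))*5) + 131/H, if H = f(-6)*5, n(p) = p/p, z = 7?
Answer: 131/5 ≈ 26.200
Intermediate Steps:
n(p) = 1
f(S) = 1/(7 + S)
H = 5 (H = 5/(7 - 6) = 5/1 = 1*5 = 5)
(-4*0)*((-3 + n(-1))*5) + 131/H = (-4*0)*((-3 + 1)*5) + 131/5 = 0*(-2*5) + 131*(⅕) = 0*(-10) + 131/5 = 0 + 131/5 = 131/5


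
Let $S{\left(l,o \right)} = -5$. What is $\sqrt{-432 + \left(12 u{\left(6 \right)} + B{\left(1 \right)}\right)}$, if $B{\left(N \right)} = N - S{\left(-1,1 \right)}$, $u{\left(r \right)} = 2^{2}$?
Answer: $3 i \sqrt{42} \approx 19.442 i$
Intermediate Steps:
$u{\left(r \right)} = 4$
$B{\left(N \right)} = 5 + N$ ($B{\left(N \right)} = N - -5 = N + 5 = 5 + N$)
$\sqrt{-432 + \left(12 u{\left(6 \right)} + B{\left(1 \right)}\right)} = \sqrt{-432 + \left(12 \cdot 4 + \left(5 + 1\right)\right)} = \sqrt{-432 + \left(48 + 6\right)} = \sqrt{-432 + 54} = \sqrt{-378} = 3 i \sqrt{42}$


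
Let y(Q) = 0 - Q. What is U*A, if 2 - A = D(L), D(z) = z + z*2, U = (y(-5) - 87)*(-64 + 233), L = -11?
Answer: -485030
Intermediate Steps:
y(Q) = -Q
U = -13858 (U = (-1*(-5) - 87)*(-64 + 233) = (5 - 87)*169 = -82*169 = -13858)
D(z) = 3*z (D(z) = z + 2*z = 3*z)
A = 35 (A = 2 - 3*(-11) = 2 - 1*(-33) = 2 + 33 = 35)
U*A = -13858*35 = -485030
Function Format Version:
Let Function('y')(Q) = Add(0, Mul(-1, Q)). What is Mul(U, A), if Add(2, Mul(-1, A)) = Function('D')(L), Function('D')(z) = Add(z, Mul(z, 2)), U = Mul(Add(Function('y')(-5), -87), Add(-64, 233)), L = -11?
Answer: -485030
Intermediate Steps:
Function('y')(Q) = Mul(-1, Q)
U = -13858 (U = Mul(Add(Mul(-1, -5), -87), Add(-64, 233)) = Mul(Add(5, -87), 169) = Mul(-82, 169) = -13858)
Function('D')(z) = Mul(3, z) (Function('D')(z) = Add(z, Mul(2, z)) = Mul(3, z))
A = 35 (A = Add(2, Mul(-1, Mul(3, -11))) = Add(2, Mul(-1, -33)) = Add(2, 33) = 35)
Mul(U, A) = Mul(-13858, 35) = -485030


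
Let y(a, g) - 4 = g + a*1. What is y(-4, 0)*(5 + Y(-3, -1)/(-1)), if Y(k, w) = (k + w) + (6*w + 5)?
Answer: 0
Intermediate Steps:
y(a, g) = 4 + a + g (y(a, g) = 4 + (g + a*1) = 4 + (g + a) = 4 + (a + g) = 4 + a + g)
Y(k, w) = 5 + k + 7*w (Y(k, w) = (k + w) + (5 + 6*w) = 5 + k + 7*w)
y(-4, 0)*(5 + Y(-3, -1)/(-1)) = (4 - 4 + 0)*(5 + (5 - 3 + 7*(-1))/(-1)) = 0*(5 + (5 - 3 - 7)*(-1)) = 0*(5 - 5*(-1)) = 0*(5 + 5) = 0*10 = 0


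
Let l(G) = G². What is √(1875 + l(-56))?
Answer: √5011 ≈ 70.788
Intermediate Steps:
√(1875 + l(-56)) = √(1875 + (-56)²) = √(1875 + 3136) = √5011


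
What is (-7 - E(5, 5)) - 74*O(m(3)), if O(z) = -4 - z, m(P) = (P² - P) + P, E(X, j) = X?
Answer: 950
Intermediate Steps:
m(P) = P²
(-7 - E(5, 5)) - 74*O(m(3)) = (-7 - 1*5) - 74*(-4 - 1*3²) = (-7 - 5) - 74*(-4 - 1*9) = -12 - 74*(-4 - 9) = -12 - 74*(-13) = -12 + 962 = 950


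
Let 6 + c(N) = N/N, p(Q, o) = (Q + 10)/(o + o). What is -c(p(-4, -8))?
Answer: 5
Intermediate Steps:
p(Q, o) = (10 + Q)/(2*o) (p(Q, o) = (10 + Q)/((2*o)) = (10 + Q)*(1/(2*o)) = (10 + Q)/(2*o))
c(N) = -5 (c(N) = -6 + N/N = -6 + 1 = -5)
-c(p(-4, -8)) = -1*(-5) = 5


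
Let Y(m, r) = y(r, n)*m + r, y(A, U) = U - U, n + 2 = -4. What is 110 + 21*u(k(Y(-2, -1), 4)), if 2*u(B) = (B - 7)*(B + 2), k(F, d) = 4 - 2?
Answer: -100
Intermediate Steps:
n = -6 (n = -2 - 4 = -6)
y(A, U) = 0
Y(m, r) = r (Y(m, r) = 0*m + r = 0 + r = r)
k(F, d) = 2
u(B) = (-7 + B)*(2 + B)/2 (u(B) = ((B - 7)*(B + 2))/2 = ((-7 + B)*(2 + B))/2 = (-7 + B)*(2 + B)/2)
110 + 21*u(k(Y(-2, -1), 4)) = 110 + 21*(-7 + (½)*2² - 5/2*2) = 110 + 21*(-7 + (½)*4 - 5) = 110 + 21*(-7 + 2 - 5) = 110 + 21*(-10) = 110 - 210 = -100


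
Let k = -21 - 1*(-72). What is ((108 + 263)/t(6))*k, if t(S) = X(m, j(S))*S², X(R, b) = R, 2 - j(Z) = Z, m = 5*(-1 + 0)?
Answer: -6307/60 ≈ -105.12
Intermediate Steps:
m = -5 (m = 5*(-1) = -5)
j(Z) = 2 - Z
t(S) = -5*S²
k = 51 (k = -21 + 72 = 51)
((108 + 263)/t(6))*k = ((108 + 263)/((-5*6²)))*51 = (371/((-5*36)))*51 = (371/(-180))*51 = (371*(-1/180))*51 = -371/180*51 = -6307/60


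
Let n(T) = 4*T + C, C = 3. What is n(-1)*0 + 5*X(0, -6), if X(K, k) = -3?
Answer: -15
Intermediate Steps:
n(T) = 3 + 4*T (n(T) = 4*T + 3 = 3 + 4*T)
n(-1)*0 + 5*X(0, -6) = (3 + 4*(-1))*0 + 5*(-3) = (3 - 4)*0 - 15 = -1*0 - 15 = 0 - 15 = -15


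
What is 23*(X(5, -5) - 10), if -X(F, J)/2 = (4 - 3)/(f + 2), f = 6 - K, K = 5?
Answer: -736/3 ≈ -245.33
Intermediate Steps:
f = 1 (f = 6 - 1*5 = 6 - 5 = 1)
X(F, J) = -⅔ (X(F, J) = -2*(4 - 3)/(1 + 2) = -2/3 = -2*⅓ = -⅔)
23*(X(5, -5) - 10) = 23*(-⅔ - 10) = 23*(-32/3) = -736/3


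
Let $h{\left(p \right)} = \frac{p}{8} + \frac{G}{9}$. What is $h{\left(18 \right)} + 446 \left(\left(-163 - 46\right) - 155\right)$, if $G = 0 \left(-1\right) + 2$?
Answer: $- \frac{5844295}{36} \approx -1.6234 \cdot 10^{5}$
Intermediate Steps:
$G = 2$ ($G = 0 + 2 = 2$)
$h{\left(p \right)} = \frac{2}{9} + \frac{p}{8}$ ($h{\left(p \right)} = \frac{p}{8} + \frac{2}{9} = \frac{2}{9} + \frac{p}{8}$)
$h{\left(18 \right)} + 446 \left(\left(-163 - 46\right) - 155\right) = \left(\frac{2}{9} + \frac{1}{8} \cdot 18\right) + 446 \left(\left(-163 - 46\right) - 155\right) = \left(\frac{2}{9} + \frac{9}{4}\right) + 446 \left(-209 - 155\right) = \frac{89}{36} + 446 \left(-364\right) = \frac{89}{36} - 162344 = - \frac{5844295}{36}$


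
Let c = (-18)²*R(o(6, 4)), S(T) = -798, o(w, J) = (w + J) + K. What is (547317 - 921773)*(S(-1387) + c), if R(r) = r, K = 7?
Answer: -1763687760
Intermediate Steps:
o(w, J) = 7 + J + w (o(w, J) = (w + J) + 7 = (J + w) + 7 = 7 + J + w)
c = 5508 (c = (-18)²*(7 + 4 + 6) = 324*17 = 5508)
(547317 - 921773)*(S(-1387) + c) = (547317 - 921773)*(-798 + 5508) = -374456*4710 = -1763687760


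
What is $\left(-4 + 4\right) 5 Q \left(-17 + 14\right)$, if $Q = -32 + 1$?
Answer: $0$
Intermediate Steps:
$Q = -31$
$\left(-4 + 4\right) 5 Q \left(-17 + 14\right) = \left(-4 + 4\right) 5 \left(-31\right) \left(-17 + 14\right) = 0 \cdot 5 \left(-31\right) \left(-3\right) = 0 \left(-31\right) \left(-3\right) = 0 \left(-3\right) = 0$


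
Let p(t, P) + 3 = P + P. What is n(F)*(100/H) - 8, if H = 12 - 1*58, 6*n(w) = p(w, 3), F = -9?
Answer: -209/23 ≈ -9.0870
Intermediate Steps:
p(t, P) = -3 + 2*P (p(t, P) = -3 + (P + P) = -3 + 2*P)
n(w) = ½ (n(w) = (-3 + 2*3)/6 = (-3 + 6)/6 = (⅙)*3 = ½)
H = -46 (H = 12 - 58 = -46)
n(F)*(100/H) - 8 = (100/(-46))/2 - 8 = (100*(-1/46))/2 - 8 = (½)*(-50/23) - 8 = -25/23 - 8 = -209/23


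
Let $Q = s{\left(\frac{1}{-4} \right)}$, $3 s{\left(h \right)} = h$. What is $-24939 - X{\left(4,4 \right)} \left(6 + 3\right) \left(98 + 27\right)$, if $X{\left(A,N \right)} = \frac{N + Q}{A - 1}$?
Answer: $- \frac{105631}{4} \approx -26408.0$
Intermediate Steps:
$s{\left(h \right)} = \frac{h}{3}$
$Q = - \frac{1}{12}$ ($Q = \frac{1}{3 \left(-4\right)} = \frac{1}{3} \left(- \frac{1}{4}\right) = - \frac{1}{12} \approx -0.083333$)
$X{\left(A,N \right)} = \frac{- \frac{1}{12} + N}{-1 + A}$ ($X{\left(A,N \right)} = \frac{N - \frac{1}{12}}{A - 1} = \frac{- \frac{1}{12} + N}{-1 + A}$)
$-24939 - X{\left(4,4 \right)} \left(6 + 3\right) \left(98 + 27\right) = -24939 - \frac{- \frac{1}{12} + 4}{-1 + 4} \left(6 + 3\right) \left(98 + 27\right) = -24939 - \frac{1}{3} \cdot \frac{47}{12} \cdot 9 \cdot 125 = -24939 - \frac{47}{36} \cdot 9 \cdot 125 = -24939 - \frac{47}{4} \cdot 125 = -24939 - \frac{5875}{4} = - \frac{105631}{4}$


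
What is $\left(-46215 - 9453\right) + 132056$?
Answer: $76388$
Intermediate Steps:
$\left(-46215 - 9453\right) + 132056 = -55668 + 132056 = 76388$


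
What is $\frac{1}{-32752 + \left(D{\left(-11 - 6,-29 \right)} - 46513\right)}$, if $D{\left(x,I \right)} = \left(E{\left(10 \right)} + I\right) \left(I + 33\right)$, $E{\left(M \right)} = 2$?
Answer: $- \frac{1}{79373} \approx -1.2599 \cdot 10^{-5}$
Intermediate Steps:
$D{\left(x,I \right)} = \left(2 + I\right) \left(33 + I\right)$ ($D{\left(x,I \right)} = \left(2 + I\right) \left(I + 33\right) = \left(2 + I\right) \left(33 + I\right)$)
$\frac{1}{-32752 + \left(D{\left(-11 - 6,-29 \right)} - 46513\right)} = \frac{1}{-32752 + \left(\left(66 + \left(-29\right)^{2} + 35 \left(-29\right)\right) - 46513\right)} = \frac{1}{-32752 + \left(\left(66 + 841 - 1015\right) - 46513\right)} = \frac{1}{-32752 - 46621} = \frac{1}{-79373} = - \frac{1}{79373}$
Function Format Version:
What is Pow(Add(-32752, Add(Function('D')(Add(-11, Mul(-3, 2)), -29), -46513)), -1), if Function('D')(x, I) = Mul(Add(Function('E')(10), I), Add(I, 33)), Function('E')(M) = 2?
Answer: Rational(-1, 79373) ≈ -1.2599e-5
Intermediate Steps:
Function('D')(x, I) = Mul(Add(2, I), Add(33, I)) (Function('D')(x, I) = Mul(Add(2, I), Add(I, 33)) = Mul(Add(2, I), Add(33, I)))
Pow(Add(-32752, Add(Function('D')(Add(-11, Mul(-3, 2)), -29), -46513)), -1) = Pow(Add(-32752, Add(Add(66, Pow(-29, 2), Mul(35, -29)), -46513)), -1) = Pow(Add(-32752, Add(Add(66, 841, -1015), -46513)), -1) = Pow(Add(-32752, Add(-108, -46513)), -1) = Pow(Add(-32752, -46621), -1) = Pow(-79373, -1) = Rational(-1, 79373)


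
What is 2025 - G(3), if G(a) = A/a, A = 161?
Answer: 5914/3 ≈ 1971.3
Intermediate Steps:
G(a) = 161/a
2025 - G(3) = 2025 - 161/3 = 5914/3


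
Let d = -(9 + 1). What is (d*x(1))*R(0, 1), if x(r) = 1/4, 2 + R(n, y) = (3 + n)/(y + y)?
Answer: 5/4 ≈ 1.2500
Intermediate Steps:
d = -10 (d = -1*10 = -10)
R(n, y) = -2 + (3 + n)/(2*y) (R(n, y) = -2 + (3 + n)/(y + y) = -2 + (3 + n)/((2*y)) = -2 + (3 + n)*(1/(2*y)) = -2 + (3 + n)/(2*y))
x(r) = ¼ (x(r) = 1*(¼) = ¼)
(d*x(1))*R(0, 1) = (-10*¼)*((½)*(3 + 0 - 4*1)/1) = -5*(3 + 0 - 4)/4 = -5*(-1)/4 = -5/2*(-½) = 5/4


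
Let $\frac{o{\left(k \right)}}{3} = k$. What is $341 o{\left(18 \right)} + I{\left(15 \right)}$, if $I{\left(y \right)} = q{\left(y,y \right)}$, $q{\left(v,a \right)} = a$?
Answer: $18429$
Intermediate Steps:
$I{\left(y \right)} = y$
$o{\left(k \right)} = 3 k$
$341 o{\left(18 \right)} + I{\left(15 \right)} = 341 \cdot 3 \cdot 18 + 15 = 341 \cdot 54 + 15 = 18414 + 15 = 18429$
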